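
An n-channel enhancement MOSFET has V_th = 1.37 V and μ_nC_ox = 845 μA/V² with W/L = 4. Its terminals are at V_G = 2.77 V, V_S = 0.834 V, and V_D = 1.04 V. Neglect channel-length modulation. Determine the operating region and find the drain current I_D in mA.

Triode; I_D = 0.322 mA

V_GS = V_G − V_S = 2.77 − 0.834 = 1.94 V; V_DS = V_D − V_S = 1.04 − 0.834 = 0.206 V.
k_n = μ_nC_ox · (W/L) = 3.38 mA/V².
V_ov = V_GS − V_th = 1.94 − 1.37 = 0.566 V.
Since V_DS = 0.206 V < V_ov = 0.566 V, the device is in the triode region.
I_D = k_n [V_ov · V_DS − ½ V_DS²] = 3.38 × [0.566 × 0.206 − 0.5 × 0.206²] = 0.322 mA.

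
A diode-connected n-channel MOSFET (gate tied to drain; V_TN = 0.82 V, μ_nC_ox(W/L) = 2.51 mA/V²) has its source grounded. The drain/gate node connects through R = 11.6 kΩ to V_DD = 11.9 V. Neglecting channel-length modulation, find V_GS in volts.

With gate tied to drain, V_GS = V_DS ≥ V_GS − V_TN, so the device is in saturation.
KCL at the drain: ½ k_n (V_GS − V_TN)² = (V_DD − V_GS)/R.
Let x = V_GS − 0.82. Then 14.6 x² + x − 11.08 = 0, giving x = 0.839 V (positive root), so V_GS = 1.66 V.
I_D = (V_DD − V_GS)/R = (11.9 − 1.66) / 11.6 = 0.883 mA.

V_GS = 1.66 V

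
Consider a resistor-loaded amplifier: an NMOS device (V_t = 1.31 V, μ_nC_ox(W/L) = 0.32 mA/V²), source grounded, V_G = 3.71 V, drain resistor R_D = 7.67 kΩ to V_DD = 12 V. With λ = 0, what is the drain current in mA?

I_D = 0.922 mA

V_GS = V_G = 3.71 V, so V_ov = 3.71 − 1.31 = 2.4 V.
Assume saturation: I_D = ½ k_n V_ov² = 0.5 × 0.32 × 2.4² = 0.922 mA, giving V_DS = V_DD − I_D R_D = 12 − 0.922 × 7.67 = 4.93 V.
V_DS = 4.93 V ≥ V_ov = 2.4 V, confirming saturation.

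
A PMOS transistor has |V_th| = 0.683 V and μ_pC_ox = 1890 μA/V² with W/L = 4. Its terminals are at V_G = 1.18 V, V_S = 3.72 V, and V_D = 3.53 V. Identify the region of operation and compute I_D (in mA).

V_SG = V_S − V_G = 3.72 − 1.18 = 2.54 V; V_SD = V_S − V_D = 3.72 − 3.53 = 0.19 V.
k_p = μ_pC_ox · (W/L) = 7.56 mA/V².
V_ov = V_SG − |V_th| = 2.54 − 0.683 = 1.86 V.
Since V_SD = 0.19 V < V_ov = 1.86 V, the device is in the triode region.
I_D = k_p [V_ov · V_SD − ½ V_SD²] = 7.56 × [1.86 × 0.19 − 0.5 × 0.19²] = 2.53 mA.

Triode; I_D = 2.53 mA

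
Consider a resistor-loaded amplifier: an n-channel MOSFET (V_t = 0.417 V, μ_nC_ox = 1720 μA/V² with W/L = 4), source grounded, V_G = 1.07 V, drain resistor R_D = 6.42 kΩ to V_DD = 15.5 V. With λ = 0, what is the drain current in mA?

I_D = 1.47 mA

V_GS = V_G = 1.07 V, so V_ov = 1.07 − 0.417 = 0.653 V.
k_n = μ_nC_ox · (W/L) = 6.88 mA/V².
Assume saturation: I_D = ½ k_n V_ov² = 0.5 × 6.88 × 0.653² = 1.47 mA, giving V_DS = V_DD − I_D R_D = 15.5 − 1.47 × 6.42 = 6.08 V.
V_DS = 6.08 V ≥ V_ov = 0.653 V, confirming saturation.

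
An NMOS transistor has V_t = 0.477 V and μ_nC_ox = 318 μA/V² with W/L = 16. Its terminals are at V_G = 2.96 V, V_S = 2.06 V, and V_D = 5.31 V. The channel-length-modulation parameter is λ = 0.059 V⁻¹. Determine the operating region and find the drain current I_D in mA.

Saturation; I_D = 0.542 mA

V_GS = V_G − V_S = 2.96 − 2.06 = 0.9 V; V_DS = V_D − V_S = 5.31 − 2.06 = 3.25 V.
k_n = μ_nC_ox · (W/L) = 5.088 mA/V².
V_ov = V_GS − V_t = 0.9 − 0.477 = 0.423 V.
Since V_DS = 3.25 V ≥ V_ov = 0.423 V, the device is in saturation.
I_D = ½ k_n V_ov² (1 + λ V_DS) = 0.5 × 5.088 × 0.423² × (1 + 0.059 × 3.25) = 0.542 mA.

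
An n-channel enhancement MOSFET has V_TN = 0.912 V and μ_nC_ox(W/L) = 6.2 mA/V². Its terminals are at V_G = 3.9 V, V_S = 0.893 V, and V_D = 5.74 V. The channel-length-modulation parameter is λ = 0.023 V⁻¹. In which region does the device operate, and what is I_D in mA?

V_GS = V_G − V_S = 3.9 − 0.893 = 3.01 V; V_DS = V_D − V_S = 5.74 − 0.893 = 4.85 V.
V_ov = V_GS − V_TN = 3.01 − 0.912 = 2.09 V.
Since V_DS = 4.85 V ≥ V_ov = 2.09 V, the device is in saturation.
I_D = ½ k_n V_ov² (1 + λ V_DS) = 0.5 × 6.2 × 2.09² × (1 + 0.023 × 4.85) = 15.1 mA.

Saturation; I_D = 15.1 mA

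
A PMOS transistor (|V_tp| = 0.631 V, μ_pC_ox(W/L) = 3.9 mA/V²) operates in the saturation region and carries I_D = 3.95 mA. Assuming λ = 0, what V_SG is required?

V_SG = 2.05 V

In saturation I_D = ½ k_p (V_SG − |V_tp|)², so V_SG − |V_tp| = √(2 I_D / k_p) = √(2 × 3.95 / 3.9) = 1.42 V.
V_SG = 0.631 + 1.42 = 2.05 V.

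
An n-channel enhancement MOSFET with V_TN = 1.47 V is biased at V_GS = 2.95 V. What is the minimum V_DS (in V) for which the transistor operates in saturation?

V_DS,sat = 1.48 V

The boundary between triode and saturation is V_DS = V_GS − V_TN = V_ov.
V_ov = 2.95 − 1.47 = 1.48 V.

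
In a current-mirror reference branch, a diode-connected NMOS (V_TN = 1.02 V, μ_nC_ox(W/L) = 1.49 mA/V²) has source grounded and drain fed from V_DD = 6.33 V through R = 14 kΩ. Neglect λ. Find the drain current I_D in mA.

I_D = 0.332 mA

With gate tied to drain, V_GS = V_DS ≥ V_GS − V_TN, so the device is in saturation.
KCL at the drain: ½ k_n (V_GS − V_TN)² = (V_DD − V_GS)/R.
Let x = V_GS − 1.02. Then 10.4 x² + x − 5.31 = 0, giving x = 0.667 V (positive root), so V_GS = 1.69 V.
I_D = (V_DD − V_GS)/R = (6.33 − 1.69) / 14 = 0.332 mA.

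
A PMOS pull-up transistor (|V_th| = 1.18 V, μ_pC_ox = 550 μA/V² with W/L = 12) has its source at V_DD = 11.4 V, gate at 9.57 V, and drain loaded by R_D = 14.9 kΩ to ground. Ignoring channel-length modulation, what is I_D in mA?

I_D = 0.751 mA

V_SG = V_DD − V_G = 11.4 − 9.57 = 1.83 V, so V_ov = 1.83 − 1.18 = 0.65 V.
k_p = μ_pC_ox · (W/L) = 6.6 mA/V².
Assume saturation: I_D = ½ k_p V_ov² = 0.5 × 6.6 × 0.65² = 1.39 mA, giving V_SD = V_DD − I_D R_D = 11.4 − 1.39 × 14.9 = -9.37 V.
But -9.37 V < V_ov = 0.65 V, so the device is actually in triode.
In triode I_D = k_p[V_ov V_SD − ½ V_SD²] and I_D = (V_DD − V_SD)/R_D. Equating: 49.2 V_SD² − 64.92 V_SD + 11.4 = 0, giving V_SD = 0.209 V (the root below V_ov).
I_D = (11.4 − 0.209) / 14.9 = 0.751 mA.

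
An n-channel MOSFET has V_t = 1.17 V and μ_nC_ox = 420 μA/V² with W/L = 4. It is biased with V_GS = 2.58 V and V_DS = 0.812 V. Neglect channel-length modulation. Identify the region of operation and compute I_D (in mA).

Triode; I_D = 1.37 mA

k_n = μ_nC_ox · (W/L) = 1.68 mA/V².
V_ov = V_GS − V_t = 2.58 − 1.17 = 1.41 V.
Since V_DS = 0.812 V < V_ov = 1.41 V, the device is in the triode region.
I_D = k_n [V_ov · V_DS − ½ V_DS²] = 1.68 × [1.41 × 0.812 − 0.5 × 0.812²] = 1.37 mA.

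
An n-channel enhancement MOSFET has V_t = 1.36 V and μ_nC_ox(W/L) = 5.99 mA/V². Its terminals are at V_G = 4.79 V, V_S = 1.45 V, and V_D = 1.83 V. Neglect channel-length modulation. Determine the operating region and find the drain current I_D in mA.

Triode; I_D = 4.07 mA

V_GS = V_G − V_S = 4.79 − 1.45 = 3.34 V; V_DS = V_D − V_S = 1.83 − 1.45 = 0.38 V.
V_ov = V_GS − V_t = 3.34 − 1.36 = 1.98 V.
Since V_DS = 0.38 V < V_ov = 1.98 V, the device is in the triode region.
I_D = k_n [V_ov · V_DS − ½ V_DS²] = 5.99 × [1.98 × 0.38 − 0.5 × 0.38²] = 4.07 mA.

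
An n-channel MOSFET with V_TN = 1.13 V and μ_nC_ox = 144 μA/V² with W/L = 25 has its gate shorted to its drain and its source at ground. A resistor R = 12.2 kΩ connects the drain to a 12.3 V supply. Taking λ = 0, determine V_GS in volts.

V_GS = 1.82 V

With gate tied to drain, V_GS = V_DS ≥ V_GS − V_TN, so the device is in saturation.
k_n = μ_nC_ox · (W/L) = 3.6 mA/V².
KCL at the drain: ½ k_n (V_GS − V_TN)² = (V_DD − V_GS)/R.
Let x = V_GS − 1.13. Then 22 x² + x − 11.17 = 0, giving x = 0.691 V (positive root), so V_GS = 1.82 V.
I_D = (V_DD − V_GS)/R = (12.3 − 1.82) / 12.2 = 0.859 mA.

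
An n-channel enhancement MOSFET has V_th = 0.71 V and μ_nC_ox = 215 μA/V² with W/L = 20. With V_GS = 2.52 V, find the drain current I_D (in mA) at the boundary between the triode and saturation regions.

I_D = 7.04 mA

At the boundary V_DS = V_ov = V_GS − V_th = 2.52 − 0.71 = 1.81 V.
k_n = μ_nC_ox · (W/L) = 4.3 mA/V².
I_D = ½ k_n V_ov² = 0.5 × 4.3 × 1.81² = 7.04 mA.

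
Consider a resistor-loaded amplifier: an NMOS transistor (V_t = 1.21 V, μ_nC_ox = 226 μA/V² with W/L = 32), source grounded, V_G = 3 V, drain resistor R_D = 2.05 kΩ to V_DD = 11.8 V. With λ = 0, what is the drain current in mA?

V_GS = V_G = 3 V, so V_ov = 3 − 1.21 = 1.79 V.
k_n = μ_nC_ox · (W/L) = 7.232 mA/V².
Assume saturation: I_D = ½ k_n V_ov² = 0.5 × 7.232 × 1.79² = 11.6 mA, giving V_DS = V_DD − I_D R_D = 11.8 − 11.6 × 2.05 = -12 V.
But -12 V < V_ov = 1.79 V, so the device is actually in triode.
In triode I_D = k_n[V_ov V_DS − ½ V_DS²] and I_D = (V_DD − V_DS)/R_D. Equating: 7.41 V_DS² − 27.54 V_DS + 11.8 = 0, giving V_DS = 0.494 V (the root below V_ov).
I_D = (11.8 − 0.494) / 2.05 = 5.51 mA.

I_D = 5.51 mA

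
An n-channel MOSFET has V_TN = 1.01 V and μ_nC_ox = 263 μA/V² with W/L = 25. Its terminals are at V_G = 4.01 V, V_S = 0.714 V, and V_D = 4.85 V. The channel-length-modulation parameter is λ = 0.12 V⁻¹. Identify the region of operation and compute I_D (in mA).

V_GS = V_G − V_S = 4.01 − 0.714 = 3.3 V; V_DS = V_D − V_S = 4.85 − 0.714 = 4.14 V.
k_n = μ_nC_ox · (W/L) = 6.575 mA/V².
V_ov = V_GS − V_TN = 3.3 − 1.01 = 2.29 V.
Since V_DS = 4.14 V ≥ V_ov = 2.29 V, the device is in saturation.
I_D = ½ k_n V_ov² (1 + λ V_DS) = 0.5 × 6.575 × 2.29² × (1 + 0.12 × 4.14) = 25.7 mA.

Saturation; I_D = 25.7 mA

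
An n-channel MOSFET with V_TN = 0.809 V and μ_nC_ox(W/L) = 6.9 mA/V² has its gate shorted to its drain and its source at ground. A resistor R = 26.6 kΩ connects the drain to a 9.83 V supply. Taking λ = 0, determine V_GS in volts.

V_GS = 1.12 V

With gate tied to drain, V_GS = V_DS ≥ V_GS − V_TN, so the device is in saturation.
KCL at the drain: ½ k_n (V_GS − V_TN)² = (V_DD − V_GS)/R.
Let x = V_GS − 0.809. Then 91.8 x² + x − 9.021 = 0, giving x = 0.308 V (positive root), so V_GS = 1.12 V.
I_D = (V_DD − V_GS)/R = (9.83 − 1.12) / 26.6 = 0.328 mA.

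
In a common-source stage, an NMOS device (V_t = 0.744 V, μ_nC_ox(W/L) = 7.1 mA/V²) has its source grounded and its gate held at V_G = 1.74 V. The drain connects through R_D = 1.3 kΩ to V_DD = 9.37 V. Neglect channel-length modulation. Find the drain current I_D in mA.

I_D = 3.52 mA

V_GS = V_G = 1.74 V, so V_ov = 1.74 − 0.744 = 0.996 V.
Assume saturation: I_D = ½ k_n V_ov² = 0.5 × 7.1 × 0.996² = 3.52 mA, giving V_DS = V_DD − I_D R_D = 9.37 − 3.52 × 1.3 = 4.79 V.
V_DS = 4.79 V ≥ V_ov = 0.996 V, confirming saturation.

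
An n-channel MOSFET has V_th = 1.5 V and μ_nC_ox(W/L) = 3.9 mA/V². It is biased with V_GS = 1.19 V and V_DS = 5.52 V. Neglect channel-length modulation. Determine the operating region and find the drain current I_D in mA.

V_GS = 1.19 V < V_th = 1.5 V, so the transistor is in cutoff.

Cutoff; I_D = 0 mA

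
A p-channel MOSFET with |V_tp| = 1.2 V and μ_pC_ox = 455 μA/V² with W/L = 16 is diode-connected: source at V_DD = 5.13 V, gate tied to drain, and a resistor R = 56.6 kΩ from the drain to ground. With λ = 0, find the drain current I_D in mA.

I_D = 0.0670 mA

With gate tied to drain, V_SG = V_SD ≥ V_SG − |V_tp|, so the device is in saturation.
k_p = μ_pC_ox · (W/L) = 7.28 mA/V².
KCL at the drain: ½ k_p (V_SG − |V_tp|)² = (V_DD − V_SG)/R.
Let x = V_SG − 1.2. Then 206 x² + x − 3.93 = 0, giving x = 0.136 V (positive root), so V_SG = 1.34 V.
I_D = (V_DD − V_SG)/R = (5.13 − 1.34) / 56.6 = 0.067 mA.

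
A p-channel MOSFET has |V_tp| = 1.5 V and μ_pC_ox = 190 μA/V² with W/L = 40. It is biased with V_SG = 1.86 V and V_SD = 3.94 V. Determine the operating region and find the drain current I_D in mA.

Saturation; I_D = 0.492 mA

k_p = μ_pC_ox · (W/L) = 7.6 mA/V².
V_ov = V_SG − |V_tp| = 1.86 − 1.5 = 0.36 V.
Since V_SD = 3.94 V ≥ V_ov = 0.36 V, the device is in saturation.
I_D = ½ k_p V_ov² = 0.5 × 7.6 × 0.36² = 0.492 mA.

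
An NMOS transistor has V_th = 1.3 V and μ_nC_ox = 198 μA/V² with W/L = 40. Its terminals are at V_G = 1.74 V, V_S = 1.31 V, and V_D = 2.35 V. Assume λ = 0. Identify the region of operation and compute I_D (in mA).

V_GS = V_G − V_S = 1.74 − 1.31 = 0.43 V; V_DS = V_D − V_S = 2.35 − 1.31 = 1.04 V.
V_GS = 0.43 V < V_th = 1.3 V, so the transistor is in cutoff.

Cutoff; I_D = 0 mA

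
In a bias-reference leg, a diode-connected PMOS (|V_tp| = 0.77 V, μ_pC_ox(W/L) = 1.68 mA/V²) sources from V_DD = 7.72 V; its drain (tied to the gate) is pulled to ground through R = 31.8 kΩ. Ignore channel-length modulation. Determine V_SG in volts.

V_SG = 1.26 V

With gate tied to drain, V_SG = V_SD ≥ V_SG − |V_tp|, so the device is in saturation.
KCL at the drain: ½ k_p (V_SG − |V_tp|)² = (V_DD − V_SG)/R.
Let x = V_SG − 0.77. Then 26.7 x² + x − 6.95 = 0, giving x = 0.492 V (positive root), so V_SG = 1.26 V.
I_D = (V_DD − V_SG)/R = (7.72 − 1.26) / 31.8 = 0.203 mA.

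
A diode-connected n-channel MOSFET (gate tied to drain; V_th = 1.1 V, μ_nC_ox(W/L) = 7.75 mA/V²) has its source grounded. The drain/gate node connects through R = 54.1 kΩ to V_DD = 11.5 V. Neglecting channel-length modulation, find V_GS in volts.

V_GS = 1.32 V

With gate tied to drain, V_GS = V_DS ≥ V_GS − V_th, so the device is in saturation.
KCL at the drain: ½ k_n (V_GS − V_th)² = (V_DD − V_GS)/R.
Let x = V_GS − 1.1. Then 210 x² + x − 10.4 = 0, giving x = 0.22 V (positive root), so V_GS = 1.32 V.
I_D = (V_DD − V_GS)/R = (11.5 − 1.32) / 54.1 = 0.188 mA.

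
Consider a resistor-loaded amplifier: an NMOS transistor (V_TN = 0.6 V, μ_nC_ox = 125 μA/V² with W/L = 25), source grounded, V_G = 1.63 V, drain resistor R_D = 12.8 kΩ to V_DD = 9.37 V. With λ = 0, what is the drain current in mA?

V_GS = V_G = 1.63 V, so V_ov = 1.63 − 0.6 = 1.03 V.
k_n = μ_nC_ox · (W/L) = 3.125 mA/V².
Assume saturation: I_D = ½ k_n V_ov² = 0.5 × 3.125 × 1.03² = 1.66 mA, giving V_DS = V_DD − I_D R_D = 9.37 − 1.66 × 12.8 = -11.8 V.
But -11.8 V < V_ov = 1.03 V, so the device is actually in triode.
In triode I_D = k_n[V_ov V_DS − ½ V_DS²] and I_D = (V_DD − V_DS)/R_D. Equating: 20 V_DS² − 42.2 V_DS + 9.37 = 0, giving V_DS = 0.252 V (the root below V_ov).
I_D = (9.37 − 0.252) / 12.8 = 0.712 mA.

I_D = 0.712 mA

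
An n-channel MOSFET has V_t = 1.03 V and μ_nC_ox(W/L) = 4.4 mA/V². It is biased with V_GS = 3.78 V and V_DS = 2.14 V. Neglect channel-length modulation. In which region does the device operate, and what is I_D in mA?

V_ov = V_GS − V_t = 3.78 − 1.03 = 2.75 V.
Since V_DS = 2.14 V < V_ov = 2.75 V, the device is in the triode region.
I_D = k_n [V_ov · V_DS − ½ V_DS²] = 4.4 × [2.75 × 2.14 − 0.5 × 2.14²] = 15.8 mA.

Triode; I_D = 15.8 mA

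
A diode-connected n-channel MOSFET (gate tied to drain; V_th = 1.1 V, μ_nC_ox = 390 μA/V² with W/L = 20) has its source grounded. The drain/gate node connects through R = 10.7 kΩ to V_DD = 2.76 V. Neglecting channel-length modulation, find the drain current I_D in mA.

With gate tied to drain, V_GS = V_DS ≥ V_GS − V_th, so the device is in saturation.
k_n = μ_nC_ox · (W/L) = 7.8 mA/V².
KCL at the drain: ½ k_n (V_GS − V_th)² = (V_DD − V_GS)/R.
Let x = V_GS − 1.1. Then 41.7 x² + x − 1.66 = 0, giving x = 0.188 V (positive root), so V_GS = 1.29 V.
I_D = (V_DD − V_GS)/R = (2.76 − 1.29) / 10.7 = 0.138 mA.

I_D = 0.138 mA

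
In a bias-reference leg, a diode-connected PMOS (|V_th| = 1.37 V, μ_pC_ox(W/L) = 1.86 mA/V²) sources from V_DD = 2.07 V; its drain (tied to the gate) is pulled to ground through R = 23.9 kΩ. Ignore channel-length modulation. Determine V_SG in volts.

V_SG = 1.53 V

With gate tied to drain, V_SG = V_SD ≥ V_SG − |V_th|, so the device is in saturation.
KCL at the drain: ½ k_p (V_SG − |V_th|)² = (V_DD − V_SG)/R.
Let x = V_SG − 1.37. Then 22.2 x² + x − 0.7 = 0, giving x = 0.156 V (positive root), so V_SG = 1.53 V.
I_D = (V_DD − V_SG)/R = (2.07 − 1.53) / 23.9 = 0.0227 mA.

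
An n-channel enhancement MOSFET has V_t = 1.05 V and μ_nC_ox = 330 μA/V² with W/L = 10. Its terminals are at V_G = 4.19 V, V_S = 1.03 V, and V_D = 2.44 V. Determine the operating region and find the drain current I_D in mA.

Triode; I_D = 6.54 mA

V_GS = V_G − V_S = 4.19 − 1.03 = 3.16 V; V_DS = V_D − V_S = 2.44 − 1.03 = 1.41 V.
k_n = μ_nC_ox · (W/L) = 3.3 mA/V².
V_ov = V_GS − V_t = 3.16 − 1.05 = 2.11 V.
Since V_DS = 1.41 V < V_ov = 2.11 V, the device is in the triode region.
I_D = k_n [V_ov · V_DS − ½ V_DS²] = 3.3 × [2.11 × 1.41 − 0.5 × 1.41²] = 6.54 mA.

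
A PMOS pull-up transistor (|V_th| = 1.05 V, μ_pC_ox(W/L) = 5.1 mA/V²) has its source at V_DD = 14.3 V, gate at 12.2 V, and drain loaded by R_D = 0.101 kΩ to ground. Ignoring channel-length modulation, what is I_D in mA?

V_SG = V_DD − V_G = 14.3 − 12.2 = 2.1 V, so V_ov = 2.1 − 1.05 = 1.05 V.
Assume saturation: I_D = ½ k_p V_ov² = 0.5 × 5.1 × 1.05² = 2.81 mA, giving V_SD = V_DD − I_D R_D = 14.3 − 2.81 × 0.101 = 14 V.
V_SD = 14 V ≥ V_ov = 1.05 V, confirming saturation.

I_D = 2.81 mA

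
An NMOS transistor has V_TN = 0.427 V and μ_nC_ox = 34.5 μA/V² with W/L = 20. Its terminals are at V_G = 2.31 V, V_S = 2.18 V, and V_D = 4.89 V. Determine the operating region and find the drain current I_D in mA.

Cutoff; I_D = 0 mA

V_GS = V_G − V_S = 2.31 − 2.18 = 0.13 V; V_DS = V_D − V_S = 4.89 − 2.18 = 2.71 V.
V_GS = 0.13 V < V_TN = 0.427 V, so the transistor is in cutoff.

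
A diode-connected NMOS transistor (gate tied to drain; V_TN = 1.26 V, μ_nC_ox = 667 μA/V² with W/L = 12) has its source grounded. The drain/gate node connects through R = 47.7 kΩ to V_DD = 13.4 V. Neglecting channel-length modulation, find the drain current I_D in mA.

With gate tied to drain, V_GS = V_DS ≥ V_GS − V_TN, so the device is in saturation.
k_n = μ_nC_ox · (W/L) = 8.004 mA/V².
KCL at the drain: ½ k_n (V_GS − V_TN)² = (V_DD − V_GS)/R.
Let x = V_GS − 1.26. Then 191 x² + x − 12.14 = 0, giving x = 0.25 V (positive root), so V_GS = 1.51 V.
I_D = (V_DD − V_GS)/R = (13.4 − 1.51) / 47.7 = 0.249 mA.

I_D = 0.249 mA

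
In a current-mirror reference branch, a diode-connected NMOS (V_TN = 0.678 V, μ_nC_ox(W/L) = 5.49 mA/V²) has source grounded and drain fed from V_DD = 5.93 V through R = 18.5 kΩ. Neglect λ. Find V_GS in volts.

V_GS = 0.990 V

With gate tied to drain, V_GS = V_DS ≥ V_GS − V_TN, so the device is in saturation.
KCL at the drain: ½ k_n (V_GS − V_TN)² = (V_DD − V_GS)/R.
Let x = V_GS − 0.678. Then 50.8 x² + x − 5.252 = 0, giving x = 0.312 V (positive root), so V_GS = 0.99 V.
I_D = (V_DD − V_GS)/R = (5.93 − 0.99) / 18.5 = 0.267 mA.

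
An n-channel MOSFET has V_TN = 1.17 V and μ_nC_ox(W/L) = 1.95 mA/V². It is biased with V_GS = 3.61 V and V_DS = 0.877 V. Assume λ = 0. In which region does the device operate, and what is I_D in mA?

V_ov = V_GS − V_TN = 3.61 − 1.17 = 2.44 V.
Since V_DS = 0.877 V < V_ov = 2.44 V, the device is in the triode region.
I_D = k_n [V_ov · V_DS − ½ V_DS²] = 1.95 × [2.44 × 0.877 − 0.5 × 0.877²] = 3.42 mA.

Triode; I_D = 3.42 mA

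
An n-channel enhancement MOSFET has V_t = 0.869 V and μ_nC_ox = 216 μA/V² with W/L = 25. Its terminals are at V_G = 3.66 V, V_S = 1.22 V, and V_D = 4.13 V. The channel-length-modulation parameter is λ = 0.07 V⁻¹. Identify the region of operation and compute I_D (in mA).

V_GS = V_G − V_S = 3.66 − 1.22 = 2.44 V; V_DS = V_D − V_S = 4.13 − 1.22 = 2.91 V.
k_n = μ_nC_ox · (W/L) = 5.4 mA/V².
V_ov = V_GS − V_t = 2.44 − 0.869 = 1.57 V.
Since V_DS = 2.91 V ≥ V_ov = 1.57 V, the device is in saturation.
I_D = ½ k_n V_ov² (1 + λ V_DS) = 0.5 × 5.4 × 1.57² × (1 + 0.07 × 2.91) = 8.02 mA.

Saturation; I_D = 8.02 mA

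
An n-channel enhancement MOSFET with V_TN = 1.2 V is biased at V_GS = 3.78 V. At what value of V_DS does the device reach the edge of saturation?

The boundary between triode and saturation is V_DS = V_GS − V_TN = V_ov.
V_ov = 3.78 − 1.2 = 2.58 V.

V_DS,sat = 2.58 V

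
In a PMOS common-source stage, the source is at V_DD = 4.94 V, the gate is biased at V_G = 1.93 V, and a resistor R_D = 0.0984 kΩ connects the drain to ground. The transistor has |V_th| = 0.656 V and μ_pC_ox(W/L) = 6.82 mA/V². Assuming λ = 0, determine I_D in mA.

V_SG = V_DD − V_G = 4.94 − 1.93 = 3.01 V, so V_ov = 3.01 − 0.656 = 2.35 V.
Assume saturation: I_D = ½ k_p V_ov² = 0.5 × 6.82 × 2.35² = 18.9 mA, giving V_SD = V_DD − I_D R_D = 4.94 − 18.9 × 0.0984 = 3.08 V.
V_SD = 3.08 V ≥ V_ov = 2.35 V, confirming saturation.

I_D = 18.9 mA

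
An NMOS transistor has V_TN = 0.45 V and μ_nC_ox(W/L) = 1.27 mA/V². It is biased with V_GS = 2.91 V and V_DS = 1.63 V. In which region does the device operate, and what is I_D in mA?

Triode; I_D = 3.41 mA

V_ov = V_GS − V_TN = 2.91 − 0.45 = 2.46 V.
Since V_DS = 1.63 V < V_ov = 2.46 V, the device is in the triode region.
I_D = k_n [V_ov · V_DS − ½ V_DS²] = 1.27 × [2.46 × 1.63 − 0.5 × 1.63²] = 3.41 mA.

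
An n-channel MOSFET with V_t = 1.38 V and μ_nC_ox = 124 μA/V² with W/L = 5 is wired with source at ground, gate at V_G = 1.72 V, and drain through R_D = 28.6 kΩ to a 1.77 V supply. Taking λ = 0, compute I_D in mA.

I_D = 0.0358 mA

V_GS = V_G = 1.72 V, so V_ov = 1.72 − 1.38 = 0.34 V.
k_n = μ_nC_ox · (W/L) = 0.62 mA/V².
Assume saturation: I_D = ½ k_n V_ov² = 0.5 × 0.62 × 0.34² = 0.0358 mA, giving V_DS = V_DD − I_D R_D = 1.77 − 0.0358 × 28.6 = 0.745 V.
V_DS = 0.745 V ≥ V_ov = 0.34 V, confirming saturation.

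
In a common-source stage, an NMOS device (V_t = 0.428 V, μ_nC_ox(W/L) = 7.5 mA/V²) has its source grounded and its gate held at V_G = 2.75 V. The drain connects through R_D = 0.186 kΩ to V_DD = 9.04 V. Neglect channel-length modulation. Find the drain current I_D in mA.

I_D = 20.2 mA

V_GS = V_G = 2.75 V, so V_ov = 2.75 − 0.428 = 2.32 V.
Assume saturation: I_D = ½ k_n V_ov² = 0.5 × 7.5 × 2.32² = 20.2 mA, giving V_DS = V_DD − I_D R_D = 9.04 − 20.2 × 0.186 = 5.28 V.
V_DS = 5.28 V ≥ V_ov = 2.32 V, confirming saturation.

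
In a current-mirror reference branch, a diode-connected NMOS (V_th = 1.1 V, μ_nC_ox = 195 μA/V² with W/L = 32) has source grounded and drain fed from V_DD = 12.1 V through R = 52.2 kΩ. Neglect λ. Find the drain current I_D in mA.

I_D = 0.206 mA

With gate tied to drain, V_GS = V_DS ≥ V_GS − V_th, so the device is in saturation.
k_n = μ_nC_ox · (W/L) = 6.24 mA/V².
KCL at the drain: ½ k_n (V_GS − V_th)² = (V_DD − V_GS)/R.
Let x = V_GS − 1.1. Then 163 x² + x − 11 = 0, giving x = 0.257 V (positive root), so V_GS = 1.36 V.
I_D = (V_DD − V_GS)/R = (12.1 − 1.36) / 52.2 = 0.206 mA.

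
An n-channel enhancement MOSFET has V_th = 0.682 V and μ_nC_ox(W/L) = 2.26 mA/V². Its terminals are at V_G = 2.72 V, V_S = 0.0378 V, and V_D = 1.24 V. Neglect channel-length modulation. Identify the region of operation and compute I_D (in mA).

Triode; I_D = 3.80 mA

V_GS = V_G − V_S = 2.72 − 0.0378 = 2.68 V; V_DS = V_D − V_S = 1.24 − 0.0378 = 1.2 V.
V_ov = V_GS − V_th = 2.68 − 0.682 = 2 V.
Since V_DS = 1.2 V < V_ov = 2 V, the device is in the triode region.
I_D = k_n [V_ov · V_DS − ½ V_DS²] = 2.26 × [2 × 1.2 − 0.5 × 1.2²] = 3.8 mA.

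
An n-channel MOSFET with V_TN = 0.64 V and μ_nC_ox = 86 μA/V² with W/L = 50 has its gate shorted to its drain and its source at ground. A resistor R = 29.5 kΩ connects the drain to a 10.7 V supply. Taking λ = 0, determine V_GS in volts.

With gate tied to drain, V_GS = V_DS ≥ V_GS − V_TN, so the device is in saturation.
k_n = μ_nC_ox · (W/L) = 4.3 mA/V².
KCL at the drain: ½ k_n (V_GS − V_TN)² = (V_DD − V_GS)/R.
Let x = V_GS − 0.64. Then 63.4 x² + x − 10.06 = 0, giving x = 0.39 V (positive root), so V_GS = 1.03 V.
I_D = (V_DD − V_GS)/R = (10.7 − 1.03) / 29.5 = 0.328 mA.

V_GS = 1.03 V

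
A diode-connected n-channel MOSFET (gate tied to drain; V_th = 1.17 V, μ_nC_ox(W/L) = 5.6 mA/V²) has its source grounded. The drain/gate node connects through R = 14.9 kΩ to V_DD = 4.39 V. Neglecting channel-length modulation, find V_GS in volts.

With gate tied to drain, V_GS = V_DS ≥ V_GS − V_th, so the device is in saturation.
KCL at the drain: ½ k_n (V_GS − V_th)² = (V_DD − V_GS)/R.
Let x = V_GS − 1.17. Then 41.7 x² + x − 3.22 = 0, giving x = 0.266 V (positive root), so V_GS = 1.44 V.
I_D = (V_DD − V_GS)/R = (4.39 − 1.44) / 14.9 = 0.198 mA.

V_GS = 1.44 V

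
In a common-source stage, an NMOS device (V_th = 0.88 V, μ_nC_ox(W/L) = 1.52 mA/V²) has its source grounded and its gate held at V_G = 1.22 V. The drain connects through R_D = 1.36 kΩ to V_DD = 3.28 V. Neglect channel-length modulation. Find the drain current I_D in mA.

V_GS = V_G = 1.22 V, so V_ov = 1.22 − 0.88 = 0.34 V.
Assume saturation: I_D = ½ k_n V_ov² = 0.5 × 1.52 × 0.34² = 0.0879 mA, giving V_DS = V_DD − I_D R_D = 3.28 − 0.0879 × 1.36 = 3.16 V.
V_DS = 3.16 V ≥ V_ov = 0.34 V, confirming saturation.

I_D = 0.0879 mA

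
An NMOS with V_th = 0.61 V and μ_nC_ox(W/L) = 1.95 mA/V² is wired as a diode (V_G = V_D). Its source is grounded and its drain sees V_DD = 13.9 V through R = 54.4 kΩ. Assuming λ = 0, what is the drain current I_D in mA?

I_D = 0.235 mA

With gate tied to drain, V_GS = V_DS ≥ V_GS − V_th, so the device is in saturation.
KCL at the drain: ½ k_n (V_GS − V_th)² = (V_DD − V_GS)/R.
Let x = V_GS − 0.61. Then 53 x² + x − 13.29 = 0, giving x = 0.491 V (positive root), so V_GS = 1.1 V.
I_D = (V_DD − V_GS)/R = (13.9 − 1.1) / 54.4 = 0.235 mA.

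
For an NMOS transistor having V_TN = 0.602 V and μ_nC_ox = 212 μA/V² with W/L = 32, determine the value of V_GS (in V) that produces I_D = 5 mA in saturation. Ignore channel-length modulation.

V_GS = 1.82 V

k_n = μ_nC_ox · (W/L) = 6.784 mA/V².
In saturation I_D = ½ k_n (V_GS − V_TN)², so V_GS − V_TN = √(2 I_D / k_n) = √(2 × 5 / 6.784) = 1.21 V.
V_GS = 0.602 + 1.21 = 1.82 V.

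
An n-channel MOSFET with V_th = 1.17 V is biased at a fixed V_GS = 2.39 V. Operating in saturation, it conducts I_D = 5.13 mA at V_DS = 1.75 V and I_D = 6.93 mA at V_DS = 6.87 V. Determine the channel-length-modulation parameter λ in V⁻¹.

With V_GS fixed, I_D ∝ (1 + λ V_DS) in saturation, so I_D2/I_D1 = (1 + λ V_DS2)/(1 + λ V_DS1).
6.93/5.13 = 1.351 = (1 + 6.87 λ)/(1 + 1.75 λ).
Solving: λ (I_D1 V_DS2 − I_D2 V_DS1) = I_D2 − I_D1, so λ = (6.93 − 5.13) / (5.13 × 6.87 − 6.93 × 1.75) = 1.8 / 23.1 = 0.0779 V⁻¹.

λ = 0.0779 V⁻¹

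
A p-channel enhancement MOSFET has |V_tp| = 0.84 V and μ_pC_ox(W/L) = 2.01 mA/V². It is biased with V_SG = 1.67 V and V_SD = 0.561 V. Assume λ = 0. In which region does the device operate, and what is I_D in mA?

Triode; I_D = 0.620 mA

V_ov = V_SG − |V_tp| = 1.67 − 0.84 = 0.83 V.
Since V_SD = 0.561 V < V_ov = 0.83 V, the device is in the triode region.
I_D = k_p [V_ov · V_SD − ½ V_SD²] = 2.01 × [0.83 × 0.561 − 0.5 × 0.561²] = 0.62 mA.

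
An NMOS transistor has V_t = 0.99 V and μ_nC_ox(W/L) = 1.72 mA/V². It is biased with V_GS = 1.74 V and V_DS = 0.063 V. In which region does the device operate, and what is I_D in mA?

V_ov = V_GS − V_t = 1.74 − 0.99 = 0.75 V.
Since V_DS = 0.063 V < V_ov = 0.75 V, the device is in the triode region.
I_D = k_n [V_ov · V_DS − ½ V_DS²] = 1.72 × [0.75 × 0.063 − 0.5 × 0.063²] = 0.0779 mA.

Triode; I_D = 0.0779 mA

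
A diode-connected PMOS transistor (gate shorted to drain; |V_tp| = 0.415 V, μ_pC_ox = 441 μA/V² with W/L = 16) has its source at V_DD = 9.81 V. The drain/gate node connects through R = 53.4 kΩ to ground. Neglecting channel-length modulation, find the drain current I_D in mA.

With gate tied to drain, V_SG = V_SD ≥ V_SG − |V_tp|, so the device is in saturation.
k_p = μ_pC_ox · (W/L) = 7.056 mA/V².
KCL at the drain: ½ k_p (V_SG − |V_tp|)² = (V_DD − V_SG)/R.
Let x = V_SG − 0.415. Then 188 x² + x − 9.395 = 0, giving x = 0.221 V (positive root), so V_SG = 0.636 V.
I_D = (V_DD − V_SG)/R = (9.81 − 0.636) / 53.4 = 0.172 mA.

I_D = 0.172 mA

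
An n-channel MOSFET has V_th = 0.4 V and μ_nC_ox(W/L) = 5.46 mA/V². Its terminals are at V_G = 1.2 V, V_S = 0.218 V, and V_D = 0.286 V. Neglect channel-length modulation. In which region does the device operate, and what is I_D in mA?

Triode; I_D = 0.203 mA

V_GS = V_G − V_S = 1.2 − 0.218 = 0.982 V; V_DS = V_D − V_S = 0.286 − 0.218 = 0.068 V.
V_ov = V_GS − V_th = 0.982 − 0.4 = 0.582 V.
Since V_DS = 0.068 V < V_ov = 0.582 V, the device is in the triode region.
I_D = k_n [V_ov · V_DS − ½ V_DS²] = 5.46 × [0.582 × 0.068 − 0.5 × 0.068²] = 0.203 mA.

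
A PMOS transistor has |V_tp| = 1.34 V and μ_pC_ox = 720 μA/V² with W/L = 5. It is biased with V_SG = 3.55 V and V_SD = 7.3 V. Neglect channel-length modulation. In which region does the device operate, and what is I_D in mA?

Saturation; I_D = 8.79 mA

k_p = μ_pC_ox · (W/L) = 3.6 mA/V².
V_ov = V_SG − |V_tp| = 3.55 − 1.34 = 2.21 V.
Since V_SD = 7.3 V ≥ V_ov = 2.21 V, the device is in saturation.
I_D = ½ k_p V_ov² = 0.5 × 3.6 × 2.21² = 8.79 mA.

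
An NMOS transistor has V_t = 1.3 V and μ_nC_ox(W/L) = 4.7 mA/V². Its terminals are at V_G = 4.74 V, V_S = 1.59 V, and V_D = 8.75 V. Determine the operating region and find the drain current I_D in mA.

Saturation; I_D = 8.04 mA

V_GS = V_G − V_S = 4.74 − 1.59 = 3.15 V; V_DS = V_D − V_S = 8.75 − 1.59 = 7.16 V.
V_ov = V_GS − V_t = 3.15 − 1.3 = 1.85 V.
Since V_DS = 7.16 V ≥ V_ov = 1.85 V, the device is in saturation.
I_D = ½ k_n V_ov² = 0.5 × 4.7 × 1.85² = 8.04 mA.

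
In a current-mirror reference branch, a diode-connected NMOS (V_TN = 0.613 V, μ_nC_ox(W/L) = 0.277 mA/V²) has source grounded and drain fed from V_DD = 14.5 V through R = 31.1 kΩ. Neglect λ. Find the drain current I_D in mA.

I_D = 0.392 mA

With gate tied to drain, V_GS = V_DS ≥ V_GS − V_TN, so the device is in saturation.
KCL at the drain: ½ k_n (V_GS − V_TN)² = (V_DD − V_GS)/R.
Let x = V_GS − 0.613. Then 4.31 x² + x − 13.89 = 0, giving x = 1.68 V (positive root), so V_GS = 2.3 V.
I_D = (V_DD − V_GS)/R = (14.5 − 2.3) / 31.1 = 0.392 mA.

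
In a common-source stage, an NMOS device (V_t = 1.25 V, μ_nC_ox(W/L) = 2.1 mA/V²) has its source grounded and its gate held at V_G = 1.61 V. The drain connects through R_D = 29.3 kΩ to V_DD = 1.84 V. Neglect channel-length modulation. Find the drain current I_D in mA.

I_D = 0.0597 mA

V_GS = V_G = 1.61 V, so V_ov = 1.61 − 1.25 = 0.36 V.
Assume saturation: I_D = ½ k_n V_ov² = 0.5 × 2.1 × 0.36² = 0.136 mA, giving V_DS = V_DD − I_D R_D = 1.84 − 0.136 × 29.3 = -2.15 V.
But -2.15 V < V_ov = 0.36 V, so the device is actually in triode.
In triode I_D = k_n[V_ov V_DS − ½ V_DS²] and I_D = (V_DD − V_DS)/R_D. Equating: 30.8 V_DS² − 23.15 V_DS + 1.84 = 0, giving V_DS = 0.0903 V (the root below V_ov).
I_D = (1.84 − 0.0903) / 29.3 = 0.0597 mA.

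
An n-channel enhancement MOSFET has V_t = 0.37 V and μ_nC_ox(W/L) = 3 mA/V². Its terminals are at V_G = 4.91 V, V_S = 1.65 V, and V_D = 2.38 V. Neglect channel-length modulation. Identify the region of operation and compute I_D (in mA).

Triode; I_D = 5.53 mA

V_GS = V_G − V_S = 4.91 − 1.65 = 3.26 V; V_DS = V_D − V_S = 2.38 − 1.65 = 0.73 V.
V_ov = V_GS − V_t = 3.26 − 0.37 = 2.89 V.
Since V_DS = 0.73 V < V_ov = 2.89 V, the device is in the triode region.
I_D = k_n [V_ov · V_DS − ½ V_DS²] = 3 × [2.89 × 0.73 − 0.5 × 0.73²] = 5.53 mA.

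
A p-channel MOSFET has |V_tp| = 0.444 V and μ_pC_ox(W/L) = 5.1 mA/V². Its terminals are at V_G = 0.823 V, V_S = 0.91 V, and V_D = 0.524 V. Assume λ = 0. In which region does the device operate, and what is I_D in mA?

V_SG = V_S − V_G = 0.91 − 0.823 = 0.087 V; V_SD = V_S − V_D = 0.91 − 0.524 = 0.386 V.
V_SG = 0.087 V < |V_tp| = 0.444 V, so the transistor is in cutoff.

Cutoff; I_D = 0 mA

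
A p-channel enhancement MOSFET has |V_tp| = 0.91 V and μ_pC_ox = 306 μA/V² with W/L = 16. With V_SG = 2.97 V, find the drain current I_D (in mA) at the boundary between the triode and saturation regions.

I_D = 10.4 mA

At the boundary V_SD = V_ov = V_SG − |V_tp| = 2.97 − 0.91 = 2.06 V.
k_p = μ_pC_ox · (W/L) = 4.896 mA/V².
I_D = ½ k_p V_ov² = 0.5 × 4.896 × 2.06² = 10.4 mA.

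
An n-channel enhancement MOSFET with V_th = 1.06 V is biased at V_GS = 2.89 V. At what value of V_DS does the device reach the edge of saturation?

V_DS,sat = 1.83 V

The boundary between triode and saturation is V_DS = V_GS − V_th = V_ov.
V_ov = 2.89 − 1.06 = 1.83 V.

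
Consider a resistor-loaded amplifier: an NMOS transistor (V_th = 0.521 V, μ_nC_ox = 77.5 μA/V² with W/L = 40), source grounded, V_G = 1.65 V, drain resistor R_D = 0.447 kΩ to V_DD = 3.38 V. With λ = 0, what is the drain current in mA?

V_GS = V_G = 1.65 V, so V_ov = 1.65 − 0.521 = 1.13 V.
k_n = μ_nC_ox · (W/L) = 3.1 mA/V².
Assume saturation: I_D = ½ k_n V_ov² = 0.5 × 3.1 × 1.13² = 1.98 mA, giving V_DS = V_DD − I_D R_D = 3.38 − 1.98 × 0.447 = 2.5 V.
V_DS = 2.5 V ≥ V_ov = 1.13 V, confirming saturation.

I_D = 1.98 mA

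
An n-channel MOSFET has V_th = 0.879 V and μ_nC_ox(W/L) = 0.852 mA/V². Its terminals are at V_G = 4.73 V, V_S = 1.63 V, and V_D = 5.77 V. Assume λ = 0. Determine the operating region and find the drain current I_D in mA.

Saturation; I_D = 2.10 mA

V_GS = V_G − V_S = 4.73 − 1.63 = 3.1 V; V_DS = V_D − V_S = 5.77 − 1.63 = 4.14 V.
V_ov = V_GS − V_th = 3.1 − 0.879 = 2.22 V.
Since V_DS = 4.14 V ≥ V_ov = 2.22 V, the device is in saturation.
I_D = ½ k_n V_ov² = 0.5 × 0.852 × 2.22² = 2.1 mA.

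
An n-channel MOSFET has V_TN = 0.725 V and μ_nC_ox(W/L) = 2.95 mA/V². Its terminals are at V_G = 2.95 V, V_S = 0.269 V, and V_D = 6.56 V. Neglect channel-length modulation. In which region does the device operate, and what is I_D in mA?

Saturation; I_D = 5.64 mA

V_GS = V_G − V_S = 2.95 − 0.269 = 2.68 V; V_DS = V_D − V_S = 6.56 − 0.269 = 6.29 V.
V_ov = V_GS − V_TN = 2.68 − 0.725 = 1.96 V.
Since V_DS = 6.29 V ≥ V_ov = 1.96 V, the device is in saturation.
I_D = ½ k_n V_ov² = 0.5 × 2.95 × 1.96² = 5.64 mA.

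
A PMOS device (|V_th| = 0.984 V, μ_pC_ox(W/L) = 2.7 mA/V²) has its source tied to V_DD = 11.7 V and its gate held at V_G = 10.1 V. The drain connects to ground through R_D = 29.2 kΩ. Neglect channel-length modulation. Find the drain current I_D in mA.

V_SG = V_DD − V_G = 11.7 − 10.1 = 1.6 V, so V_ov = 1.6 − 0.984 = 0.616 V.
Assume saturation: I_D = ½ k_p V_ov² = 0.5 × 2.7 × 0.616² = 0.512 mA, giving V_SD = V_DD − I_D R_D = 11.7 − 0.512 × 29.2 = -3.26 V.
But -3.26 V < V_ov = 0.616 V, so the device is actually in triode.
In triode I_D = k_p[V_ov V_SD − ½ V_SD²] and I_D = (V_DD − V_SD)/R_D. Equating: 39.4 V_SD² − 49.57 V_SD + 11.7 = 0, giving V_SD = 0.315 V (the root below V_ov).
I_D = (11.7 − 0.315) / 29.2 = 0.39 mA.

I_D = 0.390 mA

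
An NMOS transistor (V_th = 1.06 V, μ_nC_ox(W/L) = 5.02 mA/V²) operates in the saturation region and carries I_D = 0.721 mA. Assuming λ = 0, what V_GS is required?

In saturation I_D = ½ k_n (V_GS − V_th)², so V_GS − V_th = √(2 I_D / k_n) = √(2 × 0.721 / 5.02) = 0.536 V.
V_GS = 1.06 + 0.536 = 1.6 V.

V_GS = 1.60 V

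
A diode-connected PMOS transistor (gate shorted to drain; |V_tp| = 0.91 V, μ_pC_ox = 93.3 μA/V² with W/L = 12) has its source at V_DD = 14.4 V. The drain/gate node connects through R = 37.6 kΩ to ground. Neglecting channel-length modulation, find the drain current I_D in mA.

I_D = 0.338 mA

With gate tied to drain, V_SG = V_SD ≥ V_SG − |V_tp|, so the device is in saturation.
k_p = μ_pC_ox · (W/L) = 1.12 mA/V².
KCL at the drain: ½ k_p (V_SG − |V_tp|)² = (V_DD − V_SG)/R.
Let x = V_SG − 0.91. Then 21 x² + x − 13.49 = 0, giving x = 0.777 V (positive root), so V_SG = 1.69 V.
I_D = (V_DD − V_SG)/R = (14.4 − 1.69) / 37.6 = 0.338 mA.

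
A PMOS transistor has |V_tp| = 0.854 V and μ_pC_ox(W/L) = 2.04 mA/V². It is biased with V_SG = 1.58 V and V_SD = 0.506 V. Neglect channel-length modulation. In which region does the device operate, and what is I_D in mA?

V_ov = V_SG − |V_tp| = 1.58 − 0.854 = 0.726 V.
Since V_SD = 0.506 V < V_ov = 0.726 V, the device is in the triode region.
I_D = k_p [V_ov · V_SD − ½ V_SD²] = 2.04 × [0.726 × 0.506 − 0.5 × 0.506²] = 0.488 mA.

Triode; I_D = 0.488 mA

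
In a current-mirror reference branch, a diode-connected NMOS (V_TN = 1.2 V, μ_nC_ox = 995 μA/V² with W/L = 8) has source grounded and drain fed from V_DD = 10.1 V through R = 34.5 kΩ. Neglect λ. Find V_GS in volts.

With gate tied to drain, V_GS = V_DS ≥ V_GS − V_TN, so the device is in saturation.
k_n = μ_nC_ox · (W/L) = 7.96 mA/V².
KCL at the drain: ½ k_n (V_GS − V_TN)² = (V_DD − V_GS)/R.
Let x = V_GS − 1.2. Then 137 x² + x − 8.9 = 0, giving x = 0.251 V (positive root), so V_GS = 1.45 V.
I_D = (V_DD − V_GS)/R = (10.1 − 1.45) / 34.5 = 0.251 mA.

V_GS = 1.45 V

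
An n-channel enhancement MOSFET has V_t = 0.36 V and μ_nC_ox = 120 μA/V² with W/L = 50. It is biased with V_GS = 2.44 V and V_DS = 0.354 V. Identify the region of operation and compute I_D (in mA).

k_n = μ_nC_ox · (W/L) = 6 mA/V².
V_ov = V_GS − V_t = 2.44 − 0.36 = 2.08 V.
Since V_DS = 0.354 V < V_ov = 2.08 V, the device is in the triode region.
I_D = k_n [V_ov · V_DS − ½ V_DS²] = 6 × [2.08 × 0.354 − 0.5 × 0.354²] = 4.04 mA.

Triode; I_D = 4.04 mA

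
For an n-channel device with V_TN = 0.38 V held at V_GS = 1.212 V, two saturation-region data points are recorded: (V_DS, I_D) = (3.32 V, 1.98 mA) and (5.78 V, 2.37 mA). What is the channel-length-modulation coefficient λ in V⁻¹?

λ = 0.109 V⁻¹

With V_GS fixed, I_D ∝ (1 + λ V_DS) in saturation, so I_D2/I_D1 = (1 + λ V_DS2)/(1 + λ V_DS1).
2.37/1.98 = 1.197 = (1 + 5.78 λ)/(1 + 3.32 λ).
Solving: λ (I_D1 V_DS2 − I_D2 V_DS1) = I_D2 − I_D1, so λ = (2.37 − 1.98) / (1.98 × 5.78 − 2.37 × 3.32) = 0.39 / 3.58 = 0.109 V⁻¹.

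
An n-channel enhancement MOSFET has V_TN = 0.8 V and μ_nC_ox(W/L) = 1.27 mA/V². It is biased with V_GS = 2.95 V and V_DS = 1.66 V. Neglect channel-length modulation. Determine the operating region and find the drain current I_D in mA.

V_ov = V_GS − V_TN = 2.95 − 0.8 = 2.15 V.
Since V_DS = 1.66 V < V_ov = 2.15 V, the device is in the triode region.
I_D = k_n [V_ov · V_DS − ½ V_DS²] = 1.27 × [2.15 × 1.66 − 0.5 × 1.66²] = 2.78 mA.

Triode; I_D = 2.78 mA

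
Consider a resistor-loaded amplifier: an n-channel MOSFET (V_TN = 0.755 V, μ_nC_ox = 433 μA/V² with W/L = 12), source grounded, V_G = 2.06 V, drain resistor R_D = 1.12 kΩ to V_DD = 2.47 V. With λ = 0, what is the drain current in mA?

I_D = 1.92 mA

V_GS = V_G = 2.06 V, so V_ov = 2.06 − 0.755 = 1.31 V.
k_n = μ_nC_ox · (W/L) = 5.196 mA/V².
Assume saturation: I_D = ½ k_n V_ov² = 0.5 × 5.196 × 1.31² = 4.42 mA, giving V_DS = V_DD − I_D R_D = 2.47 − 4.42 × 1.12 = -2.49 V.
But -2.49 V < V_ov = 1.31 V, so the device is actually in triode.
In triode I_D = k_n[V_ov V_DS − ½ V_DS²] and I_D = (V_DD − V_DS)/R_D. Equating: 2.91 V_DS² − 8.594 V_DS + 2.47 = 0, giving V_DS = 0.323 V (the root below V_ov).
I_D = (2.47 − 0.323) / 1.12 = 1.92 mA.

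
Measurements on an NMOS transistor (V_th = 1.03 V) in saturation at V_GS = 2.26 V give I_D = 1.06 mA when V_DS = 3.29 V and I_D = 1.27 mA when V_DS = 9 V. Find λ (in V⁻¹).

With V_GS fixed, I_D ∝ (1 + λ V_DS) in saturation, so I_D2/I_D1 = (1 + λ V_DS2)/(1 + λ V_DS1).
1.27/1.06 = 1.198 = (1 + 9 λ)/(1 + 3.29 λ).
Solving: λ (I_D1 V_DS2 − I_D2 V_DS1) = I_D2 − I_D1, so λ = (1.27 − 1.06) / (1.06 × 9 − 1.27 × 3.29) = 0.21 / 5.36 = 0.0392 V⁻¹.

λ = 0.0392 V⁻¹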